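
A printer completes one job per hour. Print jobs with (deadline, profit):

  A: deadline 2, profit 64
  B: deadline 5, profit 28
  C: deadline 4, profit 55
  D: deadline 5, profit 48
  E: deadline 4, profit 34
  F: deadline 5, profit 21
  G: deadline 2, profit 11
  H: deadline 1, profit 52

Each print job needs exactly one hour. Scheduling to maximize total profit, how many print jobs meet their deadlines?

5

Sort by profit descending; place each in the latest free slot ≤ its deadline.
Profit order: A=64 C=55 H=52 D=48 E=34 B=28 F=21 G=11
Assign: A→slot 2, C→slot 4, H→slot 1, D→slot 5, E→slot 3, B skipped, F skipped, G skipped.
Slots: [1:H] [2:A] [3:E] [4:C] [5:D]
5 of 8 scheduled.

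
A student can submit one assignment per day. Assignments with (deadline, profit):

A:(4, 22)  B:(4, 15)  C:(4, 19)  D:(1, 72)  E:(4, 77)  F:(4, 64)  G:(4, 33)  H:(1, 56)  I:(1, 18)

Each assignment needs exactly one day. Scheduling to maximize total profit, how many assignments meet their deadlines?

4

Sort by profit descending; place each in the latest free slot ≤ its deadline.
By profit: E(d4,77), D(d1,72), F(d4,64), H(d1,56), G(d4,33), A(d4,22), C(d4,19), I(d1,18), B(d4,15)
E→slot 4; D→slot 1; F→slot 3; H skipped; G→slot 2; A skipped; C skipped; I skipped; B skipped.
4 of 9 scheduled.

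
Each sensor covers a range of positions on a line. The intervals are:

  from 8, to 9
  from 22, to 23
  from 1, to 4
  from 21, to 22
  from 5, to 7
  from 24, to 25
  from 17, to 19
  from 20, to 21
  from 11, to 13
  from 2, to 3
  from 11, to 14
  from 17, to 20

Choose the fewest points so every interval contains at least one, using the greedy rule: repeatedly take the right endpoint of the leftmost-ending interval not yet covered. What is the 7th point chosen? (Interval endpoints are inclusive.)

23

Process intervals by earliest right end; each time one isn't hit yet, stab at its right endpoint.
Sorted: [2,3] [1,4] [5,7] [8,9] [11,13] [11,14] [17,19] [17,20] [20,21] [21,22] [22,23] [24,25]
{[2,3],[1,4]} hit by 3; {[5,7]} hit by 7; {[8,9]} hit by 9; {[11,13],[11,14]} hit by 13; {[17,19],[17,20]} hit by 19; {[20,21],[21,22]} hit by 21; {[22,23]} hit by 23; {[24,25]} hit by 25.
Points: 3, 7, 9, 13, 19, 21, 23, 25 (8 total).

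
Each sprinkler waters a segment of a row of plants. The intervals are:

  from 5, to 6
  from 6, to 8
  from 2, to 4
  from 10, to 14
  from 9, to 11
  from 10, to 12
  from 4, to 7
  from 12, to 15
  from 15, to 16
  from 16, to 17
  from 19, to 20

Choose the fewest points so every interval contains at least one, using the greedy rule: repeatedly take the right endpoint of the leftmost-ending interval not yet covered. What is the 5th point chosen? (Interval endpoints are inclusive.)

Sorted: [2,4] [5,6] [4,7] [6,8] [9,11] [10,12] [10,14] [12,15] [15,16] [16,17] [19,20]
{[2,4]} hit by 4; {[5,6],[4,7],[6,8]} hit by 6; {[9,11],[10,12],[10,14]} hit by 11; {[12,15],[15,16]} hit by 15; {[16,17]} hit by 17; {[19,20]} hit by 20.
Points: 4, 6, 11, 15, 17, 20 (6 total).

17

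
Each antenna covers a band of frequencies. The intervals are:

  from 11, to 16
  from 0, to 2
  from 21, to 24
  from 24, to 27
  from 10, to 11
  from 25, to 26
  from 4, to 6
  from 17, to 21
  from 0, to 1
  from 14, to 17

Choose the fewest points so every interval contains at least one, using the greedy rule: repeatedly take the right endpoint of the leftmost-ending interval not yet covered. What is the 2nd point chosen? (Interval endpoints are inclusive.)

6

Process intervals by earliest right end; each time one isn't hit yet, stab at its right endpoint.
By right end: [0,1]  [0,2]  [4,6]  [10,11]  [11,16]  [14,17]  [17,21]  [21,24]  [25,26]  [24,27]
[0,1] uncovered → point at 1; [4,6] uncovered → point at 6; [10,11] uncovered → point at 11; [14,17] uncovered → point at 17; [21,24] uncovered → point at 24; [25,26] uncovered → point at 26.
Points: 1, 6, 11, 17, 24, 26 (6 total).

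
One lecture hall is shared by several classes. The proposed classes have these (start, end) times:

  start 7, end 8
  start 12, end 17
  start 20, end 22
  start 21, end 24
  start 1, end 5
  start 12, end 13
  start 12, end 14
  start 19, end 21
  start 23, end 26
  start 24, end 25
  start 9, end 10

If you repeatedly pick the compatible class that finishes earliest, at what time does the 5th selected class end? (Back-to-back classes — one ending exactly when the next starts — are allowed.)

21

Sort by end time and greedily take each interval whose start is ≥ the last chosen end.
Sorted by end: (1,5)  (7,8)  (9,10)  (12,13)  (12,14)  (12,17)  (19,21)  (20,22)  (21,24)  (24,25)  (23,26)
take (1,5); take (7,8); take (9,10); take (12,13); skip (12,17); take (19,21); take (21,24); take (24,25); skip (23,26).
Selected: (1,5) (7,8) (9,10) (12,13) (19,21) (21,24) (24,25)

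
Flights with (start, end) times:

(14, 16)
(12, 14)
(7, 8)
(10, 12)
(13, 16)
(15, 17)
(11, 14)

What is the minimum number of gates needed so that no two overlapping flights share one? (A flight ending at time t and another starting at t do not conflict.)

starts: [7, 10, 11, 12, 13, 14, 15]
ends:   [8, 12, 14, 14, 16, 16, 17]
s7→1 e8→0 s10→1 s11→2 e12→1 s12→2 s13→3  — peak 3.

3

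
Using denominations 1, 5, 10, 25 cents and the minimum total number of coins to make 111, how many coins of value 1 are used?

111 = 4×25 + 1×10 + 1×1
Count of 1: 1

1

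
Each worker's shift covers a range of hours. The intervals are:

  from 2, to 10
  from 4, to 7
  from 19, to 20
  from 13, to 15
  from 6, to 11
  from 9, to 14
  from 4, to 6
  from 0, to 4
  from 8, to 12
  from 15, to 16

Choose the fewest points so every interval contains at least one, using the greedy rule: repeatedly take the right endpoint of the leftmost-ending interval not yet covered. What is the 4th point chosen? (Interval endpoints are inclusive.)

20

Sorted: [0,4] [4,6] [4,7] [2,10] [6,11] [8,12] [9,14] [13,15] [15,16] [19,20]
{[0,4],[4,6],[4,7],[2,10]} hit by 4; {[6,11],[8,12],[9,14]} hit by 11; {[13,15],[15,16]} hit by 15; {[19,20]} hit by 20.
Points: 4, 11, 15, 20 (4 total).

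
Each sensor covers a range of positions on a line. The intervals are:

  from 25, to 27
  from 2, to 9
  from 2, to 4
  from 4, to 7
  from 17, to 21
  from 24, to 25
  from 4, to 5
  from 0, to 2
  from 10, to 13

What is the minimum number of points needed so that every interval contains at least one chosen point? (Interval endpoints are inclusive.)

Process intervals by earliest right end; each time one isn't hit yet, stab at its right endpoint.
By right end: [0,2]  [2,4]  [4,5]  [4,7]  [2,9]  [10,13]  [17,21]  [24,25]  [25,27]
[0,2] uncovered → point at 2; [4,5] uncovered → point at 5; [10,13] uncovered → point at 13; [17,21] uncovered → point at 21; [24,25] uncovered → point at 25.
Points: 2, 5, 13, 21, 25 (5 total).

5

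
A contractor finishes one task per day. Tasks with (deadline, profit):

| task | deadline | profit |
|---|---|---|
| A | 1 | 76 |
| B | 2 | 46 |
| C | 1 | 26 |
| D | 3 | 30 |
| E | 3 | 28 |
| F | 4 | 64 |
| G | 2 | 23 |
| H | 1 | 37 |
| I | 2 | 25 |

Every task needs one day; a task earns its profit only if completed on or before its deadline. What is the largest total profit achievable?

Take jobs in profit order; each goes to the latest open slot no later than its deadline.
By profit: A(d1,76), F(d4,64), B(d2,46), H(d1,37), D(d3,30), E(d3,28), C(d1,26), I(d2,25), G(d2,23)
A→slot 1; F→slot 4; B→slot 2; H skipped; D→slot 3; E skipped; C skipped; I skipped; G skipped.
Profit = 76 + 46 + 30 + 64 = 216

216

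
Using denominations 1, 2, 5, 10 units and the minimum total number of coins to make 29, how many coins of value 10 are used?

2

29 − 2×10→9 − 1×5→4 − 2×2→0
Count of 10: 2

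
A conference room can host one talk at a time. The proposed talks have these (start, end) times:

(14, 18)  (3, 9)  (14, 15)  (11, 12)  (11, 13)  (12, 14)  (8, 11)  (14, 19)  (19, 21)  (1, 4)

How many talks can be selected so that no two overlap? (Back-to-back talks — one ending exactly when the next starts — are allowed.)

6

Greedy by earliest finish: after sorting by end time, pick each interval compatible with the last pick.
Sorted by end: (1,4)  (3,9)  (8,11)  (11,12)  (11,13)  (12,14)  (14,15)  (14,18)  (14,19)  (19,21)
take (1,4); take (8,11); take (11,12); take (12,14); take (14,15); skip (14,19); take (19,21).
Selected 6 talks.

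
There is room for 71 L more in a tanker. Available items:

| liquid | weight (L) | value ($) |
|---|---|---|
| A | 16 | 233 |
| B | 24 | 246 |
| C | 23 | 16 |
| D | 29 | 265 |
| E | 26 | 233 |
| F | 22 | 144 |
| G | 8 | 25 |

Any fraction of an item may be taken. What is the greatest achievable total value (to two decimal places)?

761.92

Greedy by value/weight ratio, highest first.
Ratios (sorted): A 14.56, B 10.25, D 9.14, E 8.96, F 6.55, G 3.12, C 0.70
take A (16 @ 233); take B (24 @ 246); take D (29 @ 265); take 2/26 of E → 17.92. Capacity used 71/71.
Total value = 761.92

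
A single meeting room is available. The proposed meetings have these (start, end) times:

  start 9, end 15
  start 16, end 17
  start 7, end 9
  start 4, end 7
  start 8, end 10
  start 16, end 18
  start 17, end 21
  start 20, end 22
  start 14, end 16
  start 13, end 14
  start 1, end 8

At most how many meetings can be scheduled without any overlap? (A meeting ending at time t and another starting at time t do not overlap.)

Order by finish time; keep every interval that doesn't clash with the previous kept one.
By end time: (4,7), (1,8), (7,9), (8,10), (13,14), (9,15), (14,16), (16,17), (16,18), (17,21), (20,22).
Pick (4,7); next start ≥ 7 → (7,9); next start ≥ 9 → (13,14); next start ≥ 14 → (14,16); next start ≥ 16 → (16,17); next start ≥ 17 → (17,21).
Selected 6 meetings.

6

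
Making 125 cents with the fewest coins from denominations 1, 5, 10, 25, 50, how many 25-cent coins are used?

Use the largest denomination that fits, subtract, and repeat.
125 − 2×50→25 − 1×25→0
Count of 25: 1

1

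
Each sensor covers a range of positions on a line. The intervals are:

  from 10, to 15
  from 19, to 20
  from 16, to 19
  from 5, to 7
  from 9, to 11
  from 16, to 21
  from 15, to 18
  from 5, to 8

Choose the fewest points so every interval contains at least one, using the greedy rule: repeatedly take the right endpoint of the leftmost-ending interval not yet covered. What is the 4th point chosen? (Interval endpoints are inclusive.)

20

Sort by right endpoint; whenever an interval is uncovered, place a point at its right end.
By right end: [5,7]  [5,8]  [9,11]  [10,15]  [15,18]  [16,19]  [19,20]  [16,21]
[5,7] uncovered → point at 7; [9,11] uncovered → point at 11; [15,18] uncovered → point at 18; [19,20] uncovered → point at 20.
Points: 7, 11, 18, 20 (4 total).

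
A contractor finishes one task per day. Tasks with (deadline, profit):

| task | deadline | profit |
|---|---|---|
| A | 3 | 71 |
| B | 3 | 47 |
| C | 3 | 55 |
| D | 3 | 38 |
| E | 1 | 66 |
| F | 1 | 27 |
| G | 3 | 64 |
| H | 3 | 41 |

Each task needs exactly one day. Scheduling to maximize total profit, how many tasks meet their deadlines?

Profit order: A=71 E=66 G=64 C=55 B=47 H=41 D=38 F=27
Assign: A→slot 3, E→slot 1, G→slot 2, C skipped, B skipped, H skipped, D skipped, F skipped.
Slots: [1:E] [2:G] [3:A]
3 of 8 scheduled.

3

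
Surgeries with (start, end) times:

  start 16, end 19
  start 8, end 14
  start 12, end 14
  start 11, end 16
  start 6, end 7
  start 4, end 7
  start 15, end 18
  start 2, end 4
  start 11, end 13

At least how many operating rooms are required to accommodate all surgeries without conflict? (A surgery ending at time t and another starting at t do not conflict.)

4

Events (time:±→running): 2:+→1 4:-→0 4:+→1 6:+→2 7:-→1 7:-→0 8:+→1 11:+→2 11:+→3 12:+→4 … peak 4.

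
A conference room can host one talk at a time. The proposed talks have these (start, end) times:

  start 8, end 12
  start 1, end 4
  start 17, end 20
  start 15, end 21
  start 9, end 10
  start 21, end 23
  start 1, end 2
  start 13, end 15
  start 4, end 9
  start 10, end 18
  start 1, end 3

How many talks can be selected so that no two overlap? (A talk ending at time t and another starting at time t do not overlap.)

6

Order by finish time; keep every interval that doesn't clash with the previous kept one.
By end time: (1,2), (1,3), (1,4), (4,9), (9,10), (8,12), (13,15), (10,18), (17,20), (15,21), (21,23).
Pick (1,2); next start ≥ 2 → (4,9); next start ≥ 9 → (9,10); next start ≥ 10 → (13,15); next start ≥ 15 → (17,20); next start ≥ 20 → (21,23).
Selected 6 talks.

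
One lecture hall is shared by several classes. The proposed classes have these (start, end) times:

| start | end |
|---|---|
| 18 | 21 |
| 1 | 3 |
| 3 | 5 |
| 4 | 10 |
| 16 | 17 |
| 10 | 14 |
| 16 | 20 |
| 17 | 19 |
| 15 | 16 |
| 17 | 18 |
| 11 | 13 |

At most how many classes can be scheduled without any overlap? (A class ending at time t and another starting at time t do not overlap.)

Greedy by earliest finish: after sorting by end time, pick each interval compatible with the last pick.
Sorted by end: (1,3)  (3,5)  (4,10)  (11,13)  (10,14)  (15,16)  (16,17)  (17,18)  (17,19)  (16,20)  (18,21)
take (1,3); take (3,5); take (11,13); take (15,16); take (16,17); take (17,18); skip (17,19); take (18,21).
Selected 7 classes.

7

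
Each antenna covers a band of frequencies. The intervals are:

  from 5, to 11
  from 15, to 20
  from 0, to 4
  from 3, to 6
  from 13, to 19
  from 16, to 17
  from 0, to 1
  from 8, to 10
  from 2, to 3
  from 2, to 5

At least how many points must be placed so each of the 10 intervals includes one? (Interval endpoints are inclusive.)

4

Sorted: [0,1] [2,3] [0,4] [2,5] [3,6] [8,10] [5,11] [16,17] [13,19] [15,20]
{[0,1]} hit by 1; {[2,3],[0,4],[2,5],[3,6]} hit by 3; {[8,10],[5,11]} hit by 10; {[16,17],[13,19],[15,20]} hit by 17.
Points: 1, 3, 10, 17 (4 total).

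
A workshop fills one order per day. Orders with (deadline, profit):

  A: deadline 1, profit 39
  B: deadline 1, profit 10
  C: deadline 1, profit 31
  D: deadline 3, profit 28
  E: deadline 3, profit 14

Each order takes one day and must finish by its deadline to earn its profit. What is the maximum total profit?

Sort by profit descending; place each in the latest free slot ≤ its deadline.
Profit order: A=39 C=31 D=28 E=14 B=10
Assign: A→slot 1, C skipped, D→slot 3, E→slot 2, B skipped.
Slots: [1:A] [2:E] [3:D]
Profit = 39 + 14 + 28 = 81

81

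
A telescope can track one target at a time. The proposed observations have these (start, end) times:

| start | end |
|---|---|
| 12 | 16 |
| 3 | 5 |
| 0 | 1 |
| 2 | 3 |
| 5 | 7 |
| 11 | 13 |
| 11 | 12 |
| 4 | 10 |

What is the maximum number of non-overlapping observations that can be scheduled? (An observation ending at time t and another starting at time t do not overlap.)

6

By end time: (0,1), (2,3), (3,5), (5,7), (4,10), (11,12), (11,13), (12,16).
Pick (0,1); next start ≥ 1 → (2,3); next start ≥ 3 → (3,5); next start ≥ 5 → (5,7); next start ≥ 7 → (11,12); next start ≥ 12 → (12,16).
Selected 6 observations.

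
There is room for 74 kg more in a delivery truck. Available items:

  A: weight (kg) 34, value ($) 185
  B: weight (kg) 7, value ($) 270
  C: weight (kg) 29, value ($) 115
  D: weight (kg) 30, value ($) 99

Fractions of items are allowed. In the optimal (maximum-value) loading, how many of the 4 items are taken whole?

Greedy by value/weight ratio, highest first.
Ratios (sorted): B 38.57, A 5.44, C 3.97, D 3.30
take B (7 @ 270); take A (34 @ 185); take C (29 @ 115); take 4/30 of D → 13.20. Capacity used 74/74.
3 item(s) taken whole; one partial (take 4/30 of D).

3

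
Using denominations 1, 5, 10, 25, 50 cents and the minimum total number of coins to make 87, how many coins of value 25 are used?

Use the largest denomination that fits, subtract, and repeat.
87 = 1×50 + 1×25 + 1×10 + 2×1
Count of 25: 1

1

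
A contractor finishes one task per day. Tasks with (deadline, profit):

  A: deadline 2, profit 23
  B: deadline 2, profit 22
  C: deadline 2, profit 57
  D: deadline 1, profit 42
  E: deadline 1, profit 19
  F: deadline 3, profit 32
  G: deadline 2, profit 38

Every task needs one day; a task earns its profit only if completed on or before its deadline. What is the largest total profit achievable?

Sort by profit descending; place each in the latest free slot ≤ its deadline.
By profit: C(d2,57), D(d1,42), G(d2,38), F(d3,32), A(d2,23), B(d2,22), E(d1,19)
C→slot 2; D→slot 1; G skipped; F→slot 3; A skipped; B skipped; E skipped.
Profit = 42 + 57 + 32 = 131

131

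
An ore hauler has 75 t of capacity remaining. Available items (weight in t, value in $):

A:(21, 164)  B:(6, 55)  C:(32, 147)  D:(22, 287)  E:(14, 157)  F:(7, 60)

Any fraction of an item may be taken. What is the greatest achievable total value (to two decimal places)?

745.97

Greedy by value/weight ratio, highest first.
Order: D (287/22=13.05) > E (157/14=11.21) > B (55/6=9.17) > F (60/7=8.57) > A (164/21=7.81) > C (147/32=4.59)
Fill: take D (22 @ 287) → take E (14 @ 157) → take B (6 @ 55) → take F (7 @ 60) → take A (21 @ 164) → take 5/32 of C → 22.97; 75/75 used.
Total value = 745.97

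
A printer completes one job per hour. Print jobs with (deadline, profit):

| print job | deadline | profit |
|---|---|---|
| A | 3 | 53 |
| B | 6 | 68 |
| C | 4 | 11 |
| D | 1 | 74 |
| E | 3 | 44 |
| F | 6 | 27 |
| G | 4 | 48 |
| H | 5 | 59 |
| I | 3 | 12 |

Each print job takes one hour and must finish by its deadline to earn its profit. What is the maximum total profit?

346

Sort by profit descending; place each in the latest free slot ≤ its deadline.
Profit order: D=74 B=68 H=59 A=53 G=48 E=44 F=27 I=12 C=11
Assign: D→slot 1, B→slot 6, H→slot 5, A→slot 3, G→slot 4, E→slot 2, F skipped, I skipped, C skipped.
Slots: [1:D] [2:E] [3:A] [4:G] [5:H] [6:B]
Profit = 74 + 44 + 53 + 48 + 59 + 68 = 346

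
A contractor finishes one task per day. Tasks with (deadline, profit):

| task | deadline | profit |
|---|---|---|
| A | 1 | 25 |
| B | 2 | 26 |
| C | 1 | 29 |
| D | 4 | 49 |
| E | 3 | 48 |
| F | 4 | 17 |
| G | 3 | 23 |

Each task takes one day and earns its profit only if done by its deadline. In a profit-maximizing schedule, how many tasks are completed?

4

Profit order: D=49 E=48 C=29 B=26 A=25 G=23 F=17
Assign: D→slot 4, E→slot 3, C→slot 1, B→slot 2, A skipped, G skipped, F skipped.
Slots: [1:C] [2:B] [3:E] [4:D]
4 of 7 scheduled.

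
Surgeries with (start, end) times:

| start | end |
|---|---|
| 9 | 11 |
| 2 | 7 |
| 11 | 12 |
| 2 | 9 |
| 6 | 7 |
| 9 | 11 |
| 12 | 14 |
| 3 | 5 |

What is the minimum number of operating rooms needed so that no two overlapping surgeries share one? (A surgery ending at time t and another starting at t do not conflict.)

Events (time:±→running): 2:+→1 2:+→2 3:+→3 … peak 3.

3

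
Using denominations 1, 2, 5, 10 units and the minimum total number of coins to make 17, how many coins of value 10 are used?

1

Greedy: take as many of the largest coin as possible, then repeat with the remainder.
17 = 1×10 + 1×5 + 1×2
Count of 10: 1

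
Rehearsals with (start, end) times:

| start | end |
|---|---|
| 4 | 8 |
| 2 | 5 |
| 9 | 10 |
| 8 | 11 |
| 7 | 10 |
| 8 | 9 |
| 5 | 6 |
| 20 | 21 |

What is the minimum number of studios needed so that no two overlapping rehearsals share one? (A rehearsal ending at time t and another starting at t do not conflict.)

3

The answer is the maximum number of intervals overlapping at any instant.
starts: [2, 4, 5, 7, 8, 8, 9, 20]
ends:   [5, 6, 8, 9, 10, 10, 11, 21]
s2→1 s4→2 e5→1 s5→2 e6→1 s7→2 e8→1 s8→2 s8→3  — peak 3.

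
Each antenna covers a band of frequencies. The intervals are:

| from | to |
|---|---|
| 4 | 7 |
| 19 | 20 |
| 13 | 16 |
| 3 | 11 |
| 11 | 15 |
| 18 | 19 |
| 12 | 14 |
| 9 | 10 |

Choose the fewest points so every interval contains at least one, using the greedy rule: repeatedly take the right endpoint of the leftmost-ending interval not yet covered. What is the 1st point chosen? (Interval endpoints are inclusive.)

By right end: [4,7]  [9,10]  [3,11]  [12,14]  [11,15]  [13,16]  [18,19]  [19,20]
[4,7] uncovered → point at 7; [9,10] uncovered → point at 10; [12,14] uncovered → point at 14; [18,19] uncovered → point at 19.
Points: 7, 10, 14, 19 (4 total).

7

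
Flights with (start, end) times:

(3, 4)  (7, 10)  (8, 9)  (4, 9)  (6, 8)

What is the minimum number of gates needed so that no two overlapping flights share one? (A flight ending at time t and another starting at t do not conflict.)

3

Count concurrent intervals with a sweep; the peak is the room count.
Events (time:±→running): 3:+→1 4:-→0 4:+→1 6:+→2 7:+→3 … peak 3.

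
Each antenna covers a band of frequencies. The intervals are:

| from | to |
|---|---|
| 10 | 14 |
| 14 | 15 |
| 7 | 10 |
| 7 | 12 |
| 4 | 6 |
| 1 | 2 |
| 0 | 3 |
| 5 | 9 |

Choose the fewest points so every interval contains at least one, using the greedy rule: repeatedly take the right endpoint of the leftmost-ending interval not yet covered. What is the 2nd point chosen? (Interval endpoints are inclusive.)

Process intervals by earliest right end; each time one isn't hit yet, stab at its right endpoint.
By right end: [1,2]  [0,3]  [4,6]  [5,9]  [7,10]  [7,12]  [10,14]  [14,15]
[1,2] uncovered → point at 2; [4,6] uncovered → point at 6; [7,10] uncovered → point at 10; [14,15] uncovered → point at 15.
Points: 2, 6, 10, 15 (4 total).

6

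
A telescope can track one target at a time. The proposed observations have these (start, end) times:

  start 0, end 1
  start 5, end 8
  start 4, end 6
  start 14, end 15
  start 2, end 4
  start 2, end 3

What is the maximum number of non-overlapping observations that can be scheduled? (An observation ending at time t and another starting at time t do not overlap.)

Sorted by end: (0,1)  (2,3)  (2,4)  (4,6)  (5,8)  (14,15)
take (0,1); take (2,3); take (4,6); take (14,15).
Selected 4 observations.

4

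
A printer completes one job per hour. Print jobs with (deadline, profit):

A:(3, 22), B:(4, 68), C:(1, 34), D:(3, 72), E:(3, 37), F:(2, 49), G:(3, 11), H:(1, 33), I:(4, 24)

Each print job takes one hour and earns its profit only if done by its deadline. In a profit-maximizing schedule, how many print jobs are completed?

Sort by profit descending; place each in the latest free slot ≤ its deadline.
By profit: D(d3,72), B(d4,68), F(d2,49), E(d3,37), C(d1,34), H(d1,33), I(d4,24), A(d3,22), G(d3,11)
D→slot 3; B→slot 4; F→slot 2; E→slot 1; C skipped; H skipped; I skipped; A skipped; G skipped.
4 of 9 scheduled.

4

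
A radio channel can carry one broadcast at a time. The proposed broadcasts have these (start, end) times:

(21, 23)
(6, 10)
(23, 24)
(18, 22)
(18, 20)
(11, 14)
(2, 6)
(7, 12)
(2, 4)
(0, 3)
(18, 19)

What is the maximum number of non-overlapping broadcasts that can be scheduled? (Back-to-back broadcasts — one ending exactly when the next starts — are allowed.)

6

Sorted by end: (0,3)  (2,4)  (2,6)  (6,10)  (7,12)  (11,14)  (18,19)  (18,20)  (18,22)  (21,23)  (23,24)
take (0,3); skip (2,6); take (6,10); take (11,14); take (18,19); skip (18,22); take (21,23); take (23,24).
Selected 6 broadcasts.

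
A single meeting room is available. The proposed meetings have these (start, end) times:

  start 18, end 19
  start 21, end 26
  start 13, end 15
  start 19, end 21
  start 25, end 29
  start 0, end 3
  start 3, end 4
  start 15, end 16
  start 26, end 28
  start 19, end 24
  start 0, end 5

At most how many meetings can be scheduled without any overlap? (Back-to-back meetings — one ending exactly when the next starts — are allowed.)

8

Greedy by earliest finish: after sorting by end time, pick each interval compatible with the last pick.
By end time: (0,3), (3,4), (0,5), (13,15), (15,16), (18,19), (19,21), (19,24), (21,26), (26,28), (25,29).
Pick (0,3); next start ≥ 3 → (3,4); next start ≥ 4 → (13,15); next start ≥ 15 → (15,16); next start ≥ 16 → (18,19); next start ≥ 19 → (19,21); next start ≥ 21 → (21,26); next start ≥ 26 → (26,28).
Selected 8 meetings.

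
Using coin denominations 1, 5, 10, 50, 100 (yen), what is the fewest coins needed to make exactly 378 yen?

10

378 = 3×100 + 1×50 + 2×10 + 1×5 + 3×1
Total coins = 3 + 1 + 2 + 1 + 3 = 10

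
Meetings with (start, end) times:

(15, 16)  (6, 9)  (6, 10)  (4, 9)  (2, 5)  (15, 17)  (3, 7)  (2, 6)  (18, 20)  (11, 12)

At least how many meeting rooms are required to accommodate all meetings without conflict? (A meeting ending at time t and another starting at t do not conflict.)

4

The answer is the maximum number of intervals overlapping at any instant.
starts: [2, 2, 3, 4, 6, 6, 11, 15, 15, 18]
ends:   [5, 6, 7, 9, 9, 10, 12, 16, 17, 20]
s2→1 s2→2 s3→3 s4→4  — peak 4.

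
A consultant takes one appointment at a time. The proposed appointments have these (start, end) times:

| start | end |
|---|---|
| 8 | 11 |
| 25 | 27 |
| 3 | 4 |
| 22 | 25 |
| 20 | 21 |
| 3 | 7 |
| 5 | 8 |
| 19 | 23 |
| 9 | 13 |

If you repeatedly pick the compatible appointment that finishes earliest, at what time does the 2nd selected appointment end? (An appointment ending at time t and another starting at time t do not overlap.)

8

Greedy by earliest finish: after sorting by end time, pick each interval compatible with the last pick.
Sorted by end: (3,4)  (3,7)  (5,8)  (8,11)  (9,13)  (20,21)  (19,23)  (22,25)  (25,27)
take (3,4); take (5,8); take (8,11); take (20,21); skip (19,23); take (22,25); take (25,27).
Selected: (3,4) (5,8) (8,11) (20,21) (22,25) (25,27)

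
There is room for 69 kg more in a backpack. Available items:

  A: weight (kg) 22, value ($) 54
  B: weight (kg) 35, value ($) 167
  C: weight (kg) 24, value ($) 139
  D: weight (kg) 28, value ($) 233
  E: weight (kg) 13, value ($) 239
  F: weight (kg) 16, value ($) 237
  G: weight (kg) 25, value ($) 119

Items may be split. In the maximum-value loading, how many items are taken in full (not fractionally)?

Ratios (sorted): E 18.38, F 14.81, D 8.32, C 5.79, B 4.77, G 4.76, A 2.45
take E (13 @ 239); take F (16 @ 237); take D (28 @ 233); take 12/24 of C → 69.50. Capacity used 69/69.
3 item(s) taken whole; one partial (take 12/24 of C).

3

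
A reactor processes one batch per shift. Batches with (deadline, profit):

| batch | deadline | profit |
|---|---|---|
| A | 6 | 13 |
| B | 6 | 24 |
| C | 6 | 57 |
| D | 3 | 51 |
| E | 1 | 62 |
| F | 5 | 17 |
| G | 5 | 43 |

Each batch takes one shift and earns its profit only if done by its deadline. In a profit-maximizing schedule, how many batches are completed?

By profit: E(d1,62), C(d6,57), D(d3,51), G(d5,43), B(d6,24), F(d5,17), A(d6,13)
E→slot 1; C→slot 6; D→slot 3; G→slot 5; B→slot 4; F→slot 2; A skipped.
6 of 7 scheduled.

6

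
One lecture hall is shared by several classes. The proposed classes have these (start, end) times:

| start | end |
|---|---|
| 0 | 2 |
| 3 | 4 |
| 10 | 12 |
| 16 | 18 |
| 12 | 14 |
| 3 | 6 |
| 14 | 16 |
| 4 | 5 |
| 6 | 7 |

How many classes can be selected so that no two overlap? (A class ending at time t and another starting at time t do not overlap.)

8

Sorted by end: (0,2)  (3,4)  (4,5)  (3,6)  (6,7)  (10,12)  (12,14)  (14,16)  (16,18)
take (0,2); take (3,4); take (4,5); take (6,7); take (10,12); take (12,14); take (14,16); take (16,18).
Selected 8 classes.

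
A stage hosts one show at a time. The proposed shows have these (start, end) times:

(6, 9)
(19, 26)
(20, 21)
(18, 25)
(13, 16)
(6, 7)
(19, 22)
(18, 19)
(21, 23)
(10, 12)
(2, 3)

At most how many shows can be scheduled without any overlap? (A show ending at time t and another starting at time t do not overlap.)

7

Greedy by earliest finish: after sorting by end time, pick each interval compatible with the last pick.
Sorted by end: (2,3)  (6,7)  (6,9)  (10,12)  (13,16)  (18,19)  (20,21)  (19,22)  (21,23)  (18,25)  (19,26)
take (2,3); take (6,7); skip (6,9); take (10,12); take (13,16); take (18,19); take (20,21); take (21,23); skip (18,25).
Selected 7 shows.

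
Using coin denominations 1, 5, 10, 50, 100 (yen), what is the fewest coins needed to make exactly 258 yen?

258 − 2×100→58 − 1×50→8 − 1×5→3 − 3×1→0
Total coins = 2 + 1 + 1 + 3 = 7

7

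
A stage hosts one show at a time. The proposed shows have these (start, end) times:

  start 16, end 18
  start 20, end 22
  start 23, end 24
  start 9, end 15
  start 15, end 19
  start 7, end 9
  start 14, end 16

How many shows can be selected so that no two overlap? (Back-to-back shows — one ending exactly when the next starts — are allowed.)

5

Sort by end time and greedily take each interval whose start is ≥ the last chosen end.
By end time: (7,9), (9,15), (14,16), (16,18), (15,19), (20,22), (23,24).
Pick (7,9); next start ≥ 9 → (9,15); next start ≥ 15 → (16,18); next start ≥ 18 → (20,22); next start ≥ 22 → (23,24).
Selected 5 shows.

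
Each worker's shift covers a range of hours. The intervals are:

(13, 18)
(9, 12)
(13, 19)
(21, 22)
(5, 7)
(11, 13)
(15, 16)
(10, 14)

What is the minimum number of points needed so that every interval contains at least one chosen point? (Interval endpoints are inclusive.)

4

Sort by right endpoint; whenever an interval is uncovered, place a point at its right end.
By right end: [5,7]  [9,12]  [11,13]  [10,14]  [15,16]  [13,18]  [13,19]  [21,22]
[5,7] uncovered → point at 7; [9,12] uncovered → point at 12; [15,16] uncovered → point at 16; [21,22] uncovered → point at 22.
Points: 7, 12, 16, 22 (4 total).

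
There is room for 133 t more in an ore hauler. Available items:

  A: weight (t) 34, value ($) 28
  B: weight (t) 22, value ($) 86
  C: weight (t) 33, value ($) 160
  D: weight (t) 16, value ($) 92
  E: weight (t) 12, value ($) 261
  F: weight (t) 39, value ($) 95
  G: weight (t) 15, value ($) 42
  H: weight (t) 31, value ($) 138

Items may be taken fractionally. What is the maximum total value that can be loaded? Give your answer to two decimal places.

788.74

Greedy by value/weight ratio, highest first.
Ratios (sorted): E 21.75, D 5.75, C 4.85, H 4.45, B 3.91, G 2.80, F 2.44, A 0.82
take E (12 @ 261); take D (16 @ 92); take C (33 @ 160); take H (31 @ 138); take B (22 @ 86); take G (15 @ 42); take 4/39 of F → 9.74. Capacity used 133/133.
Total value = 788.74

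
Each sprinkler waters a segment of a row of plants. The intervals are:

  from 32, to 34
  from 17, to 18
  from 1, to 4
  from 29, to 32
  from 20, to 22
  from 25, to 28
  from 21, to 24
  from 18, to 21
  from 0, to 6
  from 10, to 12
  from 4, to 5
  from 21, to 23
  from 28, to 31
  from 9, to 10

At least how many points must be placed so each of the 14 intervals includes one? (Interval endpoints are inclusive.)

6

Sort by right endpoint; whenever an interval is uncovered, place a point at its right end.
By right end: [1,4]  [4,5]  [0,6]  [9,10]  [10,12]  [17,18]  [18,21]  [20,22]  [21,23]  [21,24]  [25,28]  [28,31]  [29,32]  [32,34]
[1,4] uncovered → point at 4; [9,10] uncovered → point at 10; [17,18] uncovered → point at 18; [20,22] uncovered → point at 22; [25,28] uncovered → point at 28; [29,32] uncovered → point at 32.
Points: 4, 10, 18, 22, 28, 32 (6 total).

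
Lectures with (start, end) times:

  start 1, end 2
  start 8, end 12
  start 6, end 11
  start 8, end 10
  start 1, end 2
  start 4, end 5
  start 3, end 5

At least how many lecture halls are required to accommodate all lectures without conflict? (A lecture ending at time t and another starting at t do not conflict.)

3

The answer is the maximum number of intervals overlapping at any instant.
starts: [1, 1, 3, 4, 6, 8, 8]
ends:   [2, 2, 5, 5, 10, 11, 12]
s1→1 s1→2 e2→1 e2→0 s3→1 s4→2 e5→1 e5→0 s6→1 s8→2 s8→3  — peak 3.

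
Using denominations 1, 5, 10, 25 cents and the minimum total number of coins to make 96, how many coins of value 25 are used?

Use the largest denomination that fits, subtract, and repeat.
96 − 3×25→21 − 2×10→1 − 1×1→0
Count of 25: 3

3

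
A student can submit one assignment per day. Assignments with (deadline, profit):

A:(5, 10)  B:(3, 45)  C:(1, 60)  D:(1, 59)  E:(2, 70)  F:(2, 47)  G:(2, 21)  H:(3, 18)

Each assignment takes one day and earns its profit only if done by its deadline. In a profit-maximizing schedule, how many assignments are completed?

Profit order: E=70 C=60 D=59 F=47 B=45 G=21 H=18 A=10
Assign: E→slot 2, C→slot 1, D skipped, F skipped, B→slot 3, G skipped, H skipped, A→slot 5.
Slots: [1:C] [2:E] [3:B] [5:A]
4 of 8 scheduled.

4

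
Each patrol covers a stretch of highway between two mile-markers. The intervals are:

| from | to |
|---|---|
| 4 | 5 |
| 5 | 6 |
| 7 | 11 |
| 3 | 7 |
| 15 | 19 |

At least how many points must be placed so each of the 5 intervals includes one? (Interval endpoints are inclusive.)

By right end: [4,5]  [5,6]  [3,7]  [7,11]  [15,19]
[4,5] uncovered → point at 5; [7,11] uncovered → point at 11; [15,19] uncovered → point at 19.
Points: 5, 11, 19 (3 total).

3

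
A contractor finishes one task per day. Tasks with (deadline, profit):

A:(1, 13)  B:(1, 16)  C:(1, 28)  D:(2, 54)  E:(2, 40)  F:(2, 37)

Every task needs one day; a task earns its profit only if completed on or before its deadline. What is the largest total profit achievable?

94

Take jobs in profit order; each goes to the latest open slot no later than its deadline.
Profit order: D=54 E=40 F=37 C=28 B=16 A=13
Assign: D→slot 2, E→slot 1, F skipped, C skipped, B skipped, A skipped.
Slots: [1:E] [2:D]
Profit = 40 + 54 = 94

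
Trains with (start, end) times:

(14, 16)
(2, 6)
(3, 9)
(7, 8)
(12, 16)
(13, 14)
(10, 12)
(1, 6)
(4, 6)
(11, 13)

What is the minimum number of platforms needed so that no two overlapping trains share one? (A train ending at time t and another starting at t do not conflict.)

4

starts: [1, 2, 3, 4, 7, 10, 11, 12, 13, 14]
ends:   [6, 6, 6, 8, 9, 12, 13, 14, 16, 16]
s1→1 s2→2 s3→3 s4→4  — peak 4.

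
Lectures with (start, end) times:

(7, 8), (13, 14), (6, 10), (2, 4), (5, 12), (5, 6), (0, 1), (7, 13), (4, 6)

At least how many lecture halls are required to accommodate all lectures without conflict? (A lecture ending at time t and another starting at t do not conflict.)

4

The answer is the maximum number of intervals overlapping at any instant.
Events (time:±→running): 0:+→1 1:-→0 2:+→1 4:-→0 4:+→1 5:+→2 5:+→3 6:-→2 6:-→1 6:+→2 7:+→3 7:+→4 … peak 4.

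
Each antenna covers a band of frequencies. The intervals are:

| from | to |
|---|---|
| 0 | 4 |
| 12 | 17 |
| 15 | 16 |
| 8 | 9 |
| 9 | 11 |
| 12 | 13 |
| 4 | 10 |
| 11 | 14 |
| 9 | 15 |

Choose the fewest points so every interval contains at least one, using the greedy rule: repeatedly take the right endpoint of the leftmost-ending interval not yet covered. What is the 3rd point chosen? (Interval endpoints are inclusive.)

By right end: [0,4]  [8,9]  [4,10]  [9,11]  [12,13]  [11,14]  [9,15]  [15,16]  [12,17]
[0,4] uncovered → point at 4; [8,9] uncovered → point at 9; [12,13] uncovered → point at 13; [15,16] uncovered → point at 16.
Points: 4, 9, 13, 16 (4 total).

13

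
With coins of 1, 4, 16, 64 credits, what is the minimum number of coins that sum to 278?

8

Greedy: take as many of the largest coin as possible, then repeat with the remainder.
278 − 4×64→22 − 1×16→6 − 1×4→2 − 2×1→0
Total coins = 4 + 1 + 1 + 2 = 8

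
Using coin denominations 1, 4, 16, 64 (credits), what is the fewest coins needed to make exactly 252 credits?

9

252 = 3×64 + 3×16 + 3×4
Total coins = 3 + 3 + 3 = 9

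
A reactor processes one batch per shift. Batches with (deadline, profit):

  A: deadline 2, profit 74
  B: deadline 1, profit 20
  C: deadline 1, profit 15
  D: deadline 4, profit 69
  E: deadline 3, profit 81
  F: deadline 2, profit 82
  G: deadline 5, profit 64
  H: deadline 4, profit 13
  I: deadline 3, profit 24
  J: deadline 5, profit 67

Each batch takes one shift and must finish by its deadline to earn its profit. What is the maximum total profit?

Profit order: F=82 E=81 A=74 D=69 J=67 G=64 I=24 B=20 C=15 H=13
Assign: F→slot 2, E→slot 3, A→slot 1, D→slot 4, J→slot 5, G skipped, I skipped, B skipped, C skipped, H skipped.
Slots: [1:A] [2:F] [3:E] [4:D] [5:J]
Profit = 74 + 82 + 81 + 69 + 67 = 373

373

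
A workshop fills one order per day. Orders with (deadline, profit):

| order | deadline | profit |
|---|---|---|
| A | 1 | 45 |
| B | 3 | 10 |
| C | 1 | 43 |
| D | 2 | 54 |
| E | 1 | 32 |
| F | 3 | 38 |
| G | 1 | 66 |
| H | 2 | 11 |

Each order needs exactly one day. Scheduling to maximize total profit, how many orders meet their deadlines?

Take jobs in profit order; each goes to the latest open slot no later than its deadline.
Profit order: G=66 D=54 A=45 C=43 F=38 E=32 H=11 B=10
Assign: G→slot 1, D→slot 2, A skipped, C skipped, F→slot 3, E skipped, H skipped, B skipped.
Slots: [1:G] [2:D] [3:F]
3 of 8 scheduled.

3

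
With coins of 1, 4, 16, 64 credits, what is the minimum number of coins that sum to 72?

72 − 1×64→8 − 2×4→0
Total coins = 1 + 2 = 3

3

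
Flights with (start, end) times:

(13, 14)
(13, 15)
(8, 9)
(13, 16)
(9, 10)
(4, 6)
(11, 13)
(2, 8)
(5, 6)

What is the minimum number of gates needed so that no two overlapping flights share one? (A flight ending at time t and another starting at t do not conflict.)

3

Count concurrent intervals with a sweep; the peak is the room count.
starts: [2, 4, 5, 8, 9, 11, 13, 13, 13]
ends:   [6, 6, 8, 9, 10, 13, 14, 15, 16]
s2→1 s4→2 s5→3  — peak 3.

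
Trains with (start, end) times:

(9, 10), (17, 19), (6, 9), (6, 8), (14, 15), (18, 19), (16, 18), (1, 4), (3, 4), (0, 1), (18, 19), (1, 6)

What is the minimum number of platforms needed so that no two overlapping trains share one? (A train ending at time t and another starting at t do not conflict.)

Count concurrent intervals with a sweep; the peak is the room count.
Events (time:±→running): 0:+→1 1:-→0 1:+→1 1:+→2 3:+→3 … peak 3.

3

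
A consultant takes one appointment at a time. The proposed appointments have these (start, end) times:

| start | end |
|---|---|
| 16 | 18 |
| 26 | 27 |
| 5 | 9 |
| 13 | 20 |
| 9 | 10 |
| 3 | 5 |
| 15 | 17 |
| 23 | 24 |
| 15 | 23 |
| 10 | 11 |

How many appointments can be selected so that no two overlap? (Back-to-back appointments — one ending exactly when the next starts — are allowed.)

7

Sorted by end: (3,5)  (5,9)  (9,10)  (10,11)  (15,17)  (16,18)  (13,20)  (15,23)  (23,24)  (26,27)
take (3,5); take (5,9); take (9,10); take (10,11); take (15,17); skip (13,20); take (23,24); take (26,27).
Selected 7 appointments.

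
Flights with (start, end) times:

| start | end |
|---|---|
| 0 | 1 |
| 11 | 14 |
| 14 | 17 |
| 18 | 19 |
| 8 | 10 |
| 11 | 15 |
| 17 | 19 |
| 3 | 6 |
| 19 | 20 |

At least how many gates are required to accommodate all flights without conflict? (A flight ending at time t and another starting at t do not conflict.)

2

starts: [0, 3, 8, 11, 11, 14, 17, 18, 19]
ends:   [1, 6, 10, 14, 15, 17, 19, 19, 20]
s0→1 e1→0 s3→1 e6→0 s8→1 e10→0 s11→1 s11→2  — peak 2.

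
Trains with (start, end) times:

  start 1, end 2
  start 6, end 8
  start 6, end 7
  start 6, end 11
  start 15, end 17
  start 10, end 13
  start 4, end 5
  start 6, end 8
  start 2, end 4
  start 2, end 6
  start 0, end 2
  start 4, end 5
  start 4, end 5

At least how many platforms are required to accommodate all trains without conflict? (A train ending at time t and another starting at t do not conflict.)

4

starts: [0, 1, 2, 2, 4, 4, 4, 6, 6, 6, 6, 10, 15]
ends:   [2, 2, 4, 5, 5, 5, 6, 7, 8, 8, 11, 13, 17]
s0→1 s1→2 e2→1 e2→0 s2→1 s2→2 e4→1 s4→2 s4→3 s4→4  — peak 4.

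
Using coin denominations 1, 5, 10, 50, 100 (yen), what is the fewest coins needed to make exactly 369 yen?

369 = 3×100 + 1×50 + 1×10 + 1×5 + 4×1
Total coins = 3 + 1 + 1 + 1 + 4 = 10

10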